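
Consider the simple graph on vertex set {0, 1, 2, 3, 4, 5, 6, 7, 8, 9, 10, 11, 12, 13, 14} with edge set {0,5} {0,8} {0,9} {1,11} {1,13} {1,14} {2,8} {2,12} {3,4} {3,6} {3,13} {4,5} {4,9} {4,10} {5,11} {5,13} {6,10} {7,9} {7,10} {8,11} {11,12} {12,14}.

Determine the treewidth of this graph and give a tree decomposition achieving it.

Treewidth 3.
Bags: B1 = {2, 8, 12, 14}  B2 = {8, 11, 12, 14}  B3 = {1, 8, 11, 14}  B4 = {0, 1, 8, 11}  B5 = {0, 1, 5, 11}  B6 = {0, 1, 5, 13}  B7 = {0, 5, 9, 13}  B8 = {4, 5, 9, 13}  B9 = {3, 4, 9, 13}  B10 = {3, 4, 7, 9}  B11 = {3, 4, 7, 10}  B12 = {3, 6, 7, 10}
Tree: B1–B2, B2–B3, B3–B4, B4–B5, B5–B6, B6–B7, B7–B8, B8–B9, B9–B10, B10–B11, B11–B12

The largest bag has 4 vertices, giving width 3; this decomposition certifies tw(G) ≤ 3. For the lower bound: the 4 vertex sets {2,12,14}, {8}, {11}, {0,1,5,13} are disjoint, each induces a connected subgraph, and every pair is joined by at least one edge of G. Contracting each set to a single vertex therefore yields K_{4} as a minor, and since treewidth is minor-monotone, tw(G) ≥ tw(K_{4}) = 3. Hence tw(G) = 3 exactly.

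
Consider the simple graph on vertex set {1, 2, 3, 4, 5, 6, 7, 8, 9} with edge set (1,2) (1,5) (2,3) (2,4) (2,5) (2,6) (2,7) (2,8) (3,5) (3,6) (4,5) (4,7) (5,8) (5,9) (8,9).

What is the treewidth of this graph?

A width-2 tree decomposition is:
Bags: B1 = {2, 5, 8}  B2 = {2, 4, 5}  B3 = {5, 8, 9}  B4 = {2, 4, 7}  B5 = {1, 2, 5}  B6 = {2, 3, 5}  B7 = {2, 3, 6}
Tree: B1–B2, B1–B3, B2–B4, B2–B5, B5–B6, B6–B7
Each bag holds 3 vertices, so the decomposition has width 2, which upper-bounds the treewidth. For the lower bound, the 3 vertices {5, 8, 9} are pairwise adjacent, and any tree decomposition puts a clique entirely inside one bag — forcing width ≥ 2. Hence tw(G) = 2 exactly.

2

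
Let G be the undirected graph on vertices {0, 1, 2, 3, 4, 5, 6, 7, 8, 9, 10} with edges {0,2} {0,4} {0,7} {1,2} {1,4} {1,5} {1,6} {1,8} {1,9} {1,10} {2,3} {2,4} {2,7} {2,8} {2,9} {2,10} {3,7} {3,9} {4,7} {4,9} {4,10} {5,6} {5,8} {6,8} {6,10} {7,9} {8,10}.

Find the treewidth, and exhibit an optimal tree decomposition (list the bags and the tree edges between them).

Each bag holds 4 vertices, so the decomposition has width 3, which upper-bounds the treewidth. Conversely, {1, 2, 8, 10} is a clique of size 4, and the vertices of any clique must share a bag in every tree decomposition; so some bag has ≥ 4 vertices and tw(G) ≥ 3. The upper and lower bounds meet at 3, so that is the treewidth.

Treewidth 3.
One optimal decomposition is:
Bags: B1 = {1, 6, 8, 10}  B2 = {1, 2, 8, 10}  B3 = {1, 2, 4, 10}  B4 = {1, 2, 4, 9}  B5 = {1, 5, 6, 8}  B6 = {2, 4, 7, 9}  B7 = {2, 3, 7, 9}  B8 = {0, 2, 4, 7}
Tree: B1–B2, B2–B3, B3–B4, B1–B5, B4–B6, B6–B7, B6–B8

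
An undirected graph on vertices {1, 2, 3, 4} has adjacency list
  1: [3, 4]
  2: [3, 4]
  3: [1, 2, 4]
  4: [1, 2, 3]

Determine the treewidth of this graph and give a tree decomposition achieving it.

Treewidth 2.
One optimal decomposition is:
Bags: B1 = {1, 3, 4}  B2 = {2, 3, 4}
Tree: B1–B2

Each bag holds 3 vertices, so the decomposition has width 2, which upper-bounds the treewidth. For the lower bound, the 3 vertices {1, 3, 4} are pairwise adjacent, and any tree decomposition puts a clique entirely inside one bag — forcing width ≥ 2. Hence tw(G) = 2 exactly.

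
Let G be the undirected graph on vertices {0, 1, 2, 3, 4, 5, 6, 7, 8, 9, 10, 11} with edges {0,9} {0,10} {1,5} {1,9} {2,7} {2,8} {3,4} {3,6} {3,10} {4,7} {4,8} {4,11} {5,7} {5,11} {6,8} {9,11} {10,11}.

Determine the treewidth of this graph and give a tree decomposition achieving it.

Every bag has size at most 4, so the width is 4 − 1 = 3 and tw(G) ≤ 3. For the lower bound: the 4 vertex sets {0,1,9}, {5}, {11}, {3,4,7,10} are disjoint, each induces a connected subgraph, and every pair is joined by at least one edge of G. Contracting each set to a single vertex therefore yields K_{4} as a minor, and since treewidth is minor-monotone, tw(G) ≥ tw(K_{4}) = 3. Therefore the treewidth is 3.

Treewidth 3.
One such decomposition:
Bags: B1 = {0, 1, 5, 9}  B2 = {0, 5, 9, 11}  B3 = {0, 5, 10, 11}  B4 = {5, 7, 10, 11}  B5 = {4, 7, 10, 11}  B6 = {3, 4, 7, 10}  B7 = {2, 3, 4, 7}  B8 = {2, 3, 4, 8}  B9 = {2, 3, 6, 8}
Tree: B1–B2, B2–B3, B3–B4, B4–B5, B5–B6, B6–B7, B7–B8, B8–B9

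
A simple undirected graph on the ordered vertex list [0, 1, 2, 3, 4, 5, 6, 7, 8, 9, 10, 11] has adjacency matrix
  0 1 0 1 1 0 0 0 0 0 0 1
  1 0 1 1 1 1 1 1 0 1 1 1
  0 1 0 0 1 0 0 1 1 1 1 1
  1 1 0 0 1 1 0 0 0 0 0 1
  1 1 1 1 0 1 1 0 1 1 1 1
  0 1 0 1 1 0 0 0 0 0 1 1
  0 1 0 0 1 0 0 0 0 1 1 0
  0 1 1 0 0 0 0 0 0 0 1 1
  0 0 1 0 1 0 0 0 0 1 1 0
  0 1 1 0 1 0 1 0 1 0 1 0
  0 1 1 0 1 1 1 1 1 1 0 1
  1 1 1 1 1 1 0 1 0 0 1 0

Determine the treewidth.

A width-4 tree decomposition is:
Bags: B1 = {1, 4, 5, 10, 11}  B2 = {1, 2, 4, 10, 11}  B3 = {1, 3, 4, 5, 11}  B4 = {1, 2, 7, 10, 11}  B5 = {1, 2, 4, 9, 10}  B6 = {2, 4, 8, 9, 10}  B7 = {1, 4, 6, 9, 10}  B8 = {0, 1, 3, 4, 11}
Tree: B1–B2, B1–B3, B2–B4, B2–B5, B5–B6, B5–B7, B3–B8
Every bag has size at most 5, so the width is 5 − 1 = 4 and tw(G) ≤ 4. For the lower bound, the 5 vertices {2, 4, 8, 9, 10} are pairwise adjacent, and any tree decomposition puts a clique entirely inside one bag — forcing width ≥ 4. Therefore the treewidth is 4.

4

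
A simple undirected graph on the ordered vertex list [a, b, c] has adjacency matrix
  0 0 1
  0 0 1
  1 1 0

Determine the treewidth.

1

A width-1 tree decomposition is:
Bags: B1 = {b, c}  B2 = {a, c}
Tree: B1–B2
Every bag has size at most 2, so the width is 2 − 1 = 1 and tw(G) ≤ 1. Since G has at least one edge (e.g. b–c), it is not an edgeless graph, so tw(G) ≥ 1. The upper and lower bounds meet at 1, so that is the treewidth.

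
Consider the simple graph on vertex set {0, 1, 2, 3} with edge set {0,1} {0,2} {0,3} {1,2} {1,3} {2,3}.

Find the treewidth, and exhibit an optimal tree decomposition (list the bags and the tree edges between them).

A single bag containing all 4 vertices is trivially a valid decomposition of width 3. On the other hand G contains the 4-clique {0, 1, 2, 3}. A clique must lie in a single bag of any decomposition, so no decomposition can have width below 3. Therefore the treewidth is 3.

Treewidth 3.
One optimal decomposition is:
Bags: B1 = {0, 1, 2, 3}
Tree: (single bag)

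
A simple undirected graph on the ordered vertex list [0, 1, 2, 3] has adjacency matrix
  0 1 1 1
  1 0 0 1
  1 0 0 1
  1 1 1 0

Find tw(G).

2

A width-2 tree decomposition is:
Bags: B1 = {0, 2, 3}  B2 = {0, 1, 3}
Tree: B1–B2
The largest bag has 3 vertices, giving width 2; this decomposition certifies tw(G) ≤ 2. For the lower bound, the 3 vertices {0, 1, 3} are pairwise adjacent, and any tree decomposition puts a clique entirely inside one bag — forcing width ≥ 2. Hence tw(G) = 2 exactly.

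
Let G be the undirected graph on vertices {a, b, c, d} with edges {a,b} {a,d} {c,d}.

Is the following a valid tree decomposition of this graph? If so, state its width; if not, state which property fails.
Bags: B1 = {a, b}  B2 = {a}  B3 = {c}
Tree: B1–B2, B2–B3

No — vertex d appears in no bag.

A tree decomposition must satisfy three properties: every vertex lies in some bag; for every edge, both endpoints lie together in some bag; and for every vertex, the bags containing it form a connected subtree. Here vertex d appears in no bag, so the decomposition is invalid.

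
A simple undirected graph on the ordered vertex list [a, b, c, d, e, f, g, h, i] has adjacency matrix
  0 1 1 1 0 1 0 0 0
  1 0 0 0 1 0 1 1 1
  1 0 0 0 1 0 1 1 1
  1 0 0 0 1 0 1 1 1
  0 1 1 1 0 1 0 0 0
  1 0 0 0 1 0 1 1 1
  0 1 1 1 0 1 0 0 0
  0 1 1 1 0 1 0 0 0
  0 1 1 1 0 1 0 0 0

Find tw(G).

A width-4 tree decomposition is:
Bags: B1 = {a, b, c, d, f}  B2 = {b, c, d, f, i}  B3 = {b, c, d, f, g}  B4 = {b, c, d, e, f}  B5 = {b, c, d, f, h}
Tree: B1–B2, B2–B3, B3–B4, B4–B5
Every bag has size at most 5, so the width is 5 − 1 = 4 and tw(G) ≤ 4. For the lower bound: the 5 vertex sets {a,c}, {d,i}, {f,g}, {b}, {e} are disjoint, each induces a connected subgraph, and every pair is joined by at least one edge of G. Contracting each set to a single vertex therefore yields K_{5} as a minor, and since treewidth is minor-monotone, tw(G) ≥ tw(K_{5}) = 4. The upper and lower bounds meet at 4, so that is the treewidth.

4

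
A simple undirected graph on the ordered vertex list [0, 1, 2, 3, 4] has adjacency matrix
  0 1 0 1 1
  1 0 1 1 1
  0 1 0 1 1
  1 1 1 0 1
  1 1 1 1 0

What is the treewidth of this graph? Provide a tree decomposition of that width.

Treewidth 3.
Bags: B1 = {0, 1, 3, 4}  B2 = {1, 2, 3, 4}
Tree: B1–B2

Each bag holds 4 vertices, so the decomposition has width 3, which upper-bounds the treewidth. Conversely, {0, 1, 3, 4} is a clique of size 4, and the vertices of any clique must share a bag in every tree decomposition; so some bag has ≥ 4 vertices and tw(G) ≥ 3. Combining the bounds, tw(G) = 3.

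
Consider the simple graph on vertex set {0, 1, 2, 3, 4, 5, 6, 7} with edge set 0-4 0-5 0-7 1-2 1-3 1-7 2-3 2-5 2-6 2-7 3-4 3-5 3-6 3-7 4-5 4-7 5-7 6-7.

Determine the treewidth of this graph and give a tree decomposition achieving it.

Every bag has size at most 4, so the width is 4 − 1 = 3 and tw(G) ≤ 3. Conversely, {0, 4, 5, 7} is a clique of size 4, and the vertices of any clique must share a bag in every tree decomposition; so some bag has ≥ 4 vertices and tw(G) ≥ 3. Combining the bounds, tw(G) = 3.

Treewidth 3.
One such decomposition:
Bags: B1 = {3, 4, 5, 7}  B2 = {2, 3, 5, 7}  B3 = {2, 3, 6, 7}  B4 = {1, 2, 3, 7}  B5 = {0, 4, 5, 7}
Tree: B1–B2, B2–B3, B2–B4, B1–B5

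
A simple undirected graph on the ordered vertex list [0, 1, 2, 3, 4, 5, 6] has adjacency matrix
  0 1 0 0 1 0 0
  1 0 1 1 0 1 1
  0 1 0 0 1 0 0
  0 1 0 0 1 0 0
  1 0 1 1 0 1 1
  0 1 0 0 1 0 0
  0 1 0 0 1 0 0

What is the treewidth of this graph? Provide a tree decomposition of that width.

Treewidth 2.
One such decomposition:
Bags: B1 = {1, 4, 5}  B2 = {1, 3, 4}  B3 = {1, 2, 4}  B4 = {0, 1, 4}  B5 = {1, 4, 6}
Tree: B1–B2, B2–B3, B3–B4, B4–B5

The largest bag has 3 vertices, giving width 2; this decomposition certifies tw(G) ≤ 2. The edges 1–5–4–3–1 form a cycle, so G is not a tree and its treewidth is at least 2. Hence tw(G) = 2 exactly.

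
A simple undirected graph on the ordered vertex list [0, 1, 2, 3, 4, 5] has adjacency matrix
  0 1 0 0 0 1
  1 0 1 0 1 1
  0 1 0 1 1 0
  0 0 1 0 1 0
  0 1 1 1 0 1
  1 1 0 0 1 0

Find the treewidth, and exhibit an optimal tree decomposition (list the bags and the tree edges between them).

Treewidth 2.
One optimal decomposition is:
Bags: B1 = {1, 2, 4}  B2 = {1, 4, 5}  B3 = {0, 1, 5}  B4 = {2, 3, 4}
Tree: B1–B2, B2–B3, B1–B4

The largest bag has 3 vertices, giving width 2; this decomposition certifies tw(G) ≤ 2. For the lower bound, the 3 vertices {0, 1, 5} are pairwise adjacent, and any tree decomposition puts a clique entirely inside one bag — forcing width ≥ 2. Combining the bounds, tw(G) = 2.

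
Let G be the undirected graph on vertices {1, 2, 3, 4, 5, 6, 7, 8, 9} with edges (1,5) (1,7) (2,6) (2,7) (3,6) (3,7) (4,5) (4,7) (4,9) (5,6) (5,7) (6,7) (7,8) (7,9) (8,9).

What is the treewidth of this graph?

A width-2 tree decomposition is:
Bags: B1 = {5, 6, 7}  B2 = {4, 5, 7}  B3 = {4, 7, 9}  B4 = {2, 6, 7}  B5 = {3, 6, 7}  B6 = {1, 5, 7}  B7 = {7, 8, 9}
Tree: B1–B2, B2–B3, B1–B4, B4–B5, B1–B6, B3–B7
The largest bag has 3 vertices, giving width 2; this decomposition certifies tw(G) ≤ 2. For the lower bound, the 3 vertices {2, 6, 7} are pairwise adjacent, and any tree decomposition puts a clique entirely inside one bag — forcing width ≥ 2. Hence tw(G) = 2 exactly.

2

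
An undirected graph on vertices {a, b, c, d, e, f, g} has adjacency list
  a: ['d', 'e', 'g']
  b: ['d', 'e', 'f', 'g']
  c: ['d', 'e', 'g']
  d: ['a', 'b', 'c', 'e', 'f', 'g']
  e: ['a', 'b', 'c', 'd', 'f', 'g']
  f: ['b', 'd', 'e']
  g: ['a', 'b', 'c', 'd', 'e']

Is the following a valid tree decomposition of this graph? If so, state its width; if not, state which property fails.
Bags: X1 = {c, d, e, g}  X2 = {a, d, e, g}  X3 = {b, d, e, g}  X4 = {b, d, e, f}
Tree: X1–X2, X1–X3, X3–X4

Checking the three conditions: (i) the bags cover all of {a, b, c, d, e, f, g}; (ii) for each edge, some bag contains both endpoints; (iii) the bags containing any fixed vertex form a subtree. All hold, so the decomposition is valid with width 4 − 1 = 3.

Yes; width 3.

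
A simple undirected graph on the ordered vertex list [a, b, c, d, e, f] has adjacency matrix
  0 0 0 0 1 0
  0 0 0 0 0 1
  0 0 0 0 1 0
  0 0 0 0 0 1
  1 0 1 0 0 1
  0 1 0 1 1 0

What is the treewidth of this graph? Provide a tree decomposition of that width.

The largest bag has 2 vertices, giving width 1; this decomposition certifies tw(G) ≤ 1. Since G has at least one edge (e.g. e–f), it is not an edgeless graph, so tw(G) ≥ 1. Hence tw(G) = 1 exactly.

Treewidth 1.
One optimal decomposition is:
Bags: B1 = {e, f}  B2 = {d, f}  B3 = {b, f}  B4 = {c, e}  B5 = {a, e}
Tree: B1–B2, B2–B3, B1–B4, B1–B5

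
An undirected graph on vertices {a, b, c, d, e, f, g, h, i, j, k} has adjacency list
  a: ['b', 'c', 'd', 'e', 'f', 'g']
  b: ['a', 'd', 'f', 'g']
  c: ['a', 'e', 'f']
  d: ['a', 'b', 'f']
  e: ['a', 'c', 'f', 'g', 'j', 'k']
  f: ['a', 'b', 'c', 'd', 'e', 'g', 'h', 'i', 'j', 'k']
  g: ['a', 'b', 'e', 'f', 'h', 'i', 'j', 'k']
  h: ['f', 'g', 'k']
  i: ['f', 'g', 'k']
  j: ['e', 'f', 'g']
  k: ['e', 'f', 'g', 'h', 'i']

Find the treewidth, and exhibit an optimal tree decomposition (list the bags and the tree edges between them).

Treewidth 3.
One optimal decomposition is:
Bags: B1 = {e, f, g, j}  B2 = {e, f, g, k}  B3 = {a, e, f, g}  B4 = {a, b, f, g}  B5 = {f, g, h, k}  B6 = {a, c, e, f}  B7 = {f, g, i, k}  B8 = {a, b, d, f}
Tree: B1–B2, B1–B3, B3–B4, B2–B5, B3–B6, B5–B7, B4–B8

Every bag has size at most 4, so the width is 4 − 1 = 3 and tw(G) ≤ 3. For the lower bound, the 4 vertices {a, b, d, f} are pairwise adjacent, and any tree decomposition puts a clique entirely inside one bag — forcing width ≥ 3. Combining the bounds, tw(G) = 3.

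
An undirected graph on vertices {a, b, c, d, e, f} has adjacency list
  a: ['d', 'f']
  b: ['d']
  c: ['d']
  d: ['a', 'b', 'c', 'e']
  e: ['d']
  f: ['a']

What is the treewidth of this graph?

1

A width-1 tree decomposition is:
Bags: B1 = {a, d}  B2 = {a, f}  B3 = {d, e}  B4 = {c, d}  B5 = {b, d}
Tree: B1–B2, B1–B3, B1–B4, B3–B5
Every bag has size at most 2, so the width is 2 − 1 = 1 and tw(G) ≤ 1. Any graph with an edge has treewidth ≥ 1, and G has the edge a–d. Therefore the treewidth is 1.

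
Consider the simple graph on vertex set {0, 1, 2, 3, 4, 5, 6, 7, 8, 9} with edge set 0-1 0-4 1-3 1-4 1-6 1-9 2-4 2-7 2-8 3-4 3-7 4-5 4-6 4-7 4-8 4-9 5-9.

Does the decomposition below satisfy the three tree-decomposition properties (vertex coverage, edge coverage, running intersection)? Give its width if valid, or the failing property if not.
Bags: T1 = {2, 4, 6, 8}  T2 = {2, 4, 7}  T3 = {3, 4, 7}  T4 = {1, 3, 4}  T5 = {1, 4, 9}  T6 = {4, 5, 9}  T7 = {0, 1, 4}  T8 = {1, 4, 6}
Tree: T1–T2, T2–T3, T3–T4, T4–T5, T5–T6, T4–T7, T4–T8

A tree decomposition must satisfy three properties: every vertex lies in some bag; for every edge, both endpoints lie together in some bag; and for every vertex, the bags containing it form a connected subtree. Here bags containing vertex 6 are not connected in the tree, so the decomposition is invalid.

No — bags containing vertex 6 are not connected in the tree.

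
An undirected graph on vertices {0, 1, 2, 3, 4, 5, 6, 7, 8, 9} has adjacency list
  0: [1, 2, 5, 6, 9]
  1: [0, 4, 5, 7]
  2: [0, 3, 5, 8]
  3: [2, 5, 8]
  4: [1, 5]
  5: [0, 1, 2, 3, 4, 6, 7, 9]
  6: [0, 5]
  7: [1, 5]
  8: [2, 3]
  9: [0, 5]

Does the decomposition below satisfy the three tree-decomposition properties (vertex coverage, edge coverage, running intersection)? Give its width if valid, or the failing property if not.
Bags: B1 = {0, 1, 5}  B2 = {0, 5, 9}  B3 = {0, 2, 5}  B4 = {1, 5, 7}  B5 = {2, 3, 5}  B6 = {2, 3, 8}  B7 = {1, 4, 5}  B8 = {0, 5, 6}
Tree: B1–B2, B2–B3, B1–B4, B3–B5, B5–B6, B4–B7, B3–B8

Yes; width 2.

Checking the three conditions: (i) the bags cover all of {0, 1, 2, 3, 4, 5, 6, 7, 8, 9}; (ii) for each edge, some bag contains both endpoints; (iii) the bags containing any fixed vertex form a subtree. All hold, so the decomposition is valid with width 3 − 1 = 2.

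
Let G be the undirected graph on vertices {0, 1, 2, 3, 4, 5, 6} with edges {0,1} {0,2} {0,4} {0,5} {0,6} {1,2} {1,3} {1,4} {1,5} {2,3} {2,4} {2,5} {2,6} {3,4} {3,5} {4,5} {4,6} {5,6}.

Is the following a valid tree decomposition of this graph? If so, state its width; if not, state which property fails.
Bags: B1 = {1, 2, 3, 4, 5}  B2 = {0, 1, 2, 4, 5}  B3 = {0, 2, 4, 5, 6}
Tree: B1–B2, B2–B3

Yes; width 4.

Checking the three conditions: (i) the bags cover all of {0, 1, 2, 3, 4, 5, 6}; (ii) for each edge, some bag contains both endpoints; (iii) the bags containing any fixed vertex form a subtree. All hold, so the decomposition is valid with width 5 − 1 = 4.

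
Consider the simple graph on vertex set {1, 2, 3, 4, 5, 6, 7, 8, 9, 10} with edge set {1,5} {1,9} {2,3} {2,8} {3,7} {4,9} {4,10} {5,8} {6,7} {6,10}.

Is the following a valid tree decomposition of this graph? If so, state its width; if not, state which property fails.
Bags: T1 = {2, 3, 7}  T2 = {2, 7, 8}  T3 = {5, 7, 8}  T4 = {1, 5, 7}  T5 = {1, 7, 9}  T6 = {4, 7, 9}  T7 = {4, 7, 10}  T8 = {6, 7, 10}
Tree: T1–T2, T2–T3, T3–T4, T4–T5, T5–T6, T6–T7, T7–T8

Vertex coverage: the bags together contain {1, 2, 3, 4, 5, 6, 7, 8, 9, 10}, the full vertex set. Edge coverage: each edge of G has both endpoints in at least one bag. Running intersection: for every vertex, the bags containing it form a connected subtree. All three properties hold, so this is a valid tree decomposition of width max|bag| − 1 = 2, and hence tw(G) ≤ 2.

Yes; width 2.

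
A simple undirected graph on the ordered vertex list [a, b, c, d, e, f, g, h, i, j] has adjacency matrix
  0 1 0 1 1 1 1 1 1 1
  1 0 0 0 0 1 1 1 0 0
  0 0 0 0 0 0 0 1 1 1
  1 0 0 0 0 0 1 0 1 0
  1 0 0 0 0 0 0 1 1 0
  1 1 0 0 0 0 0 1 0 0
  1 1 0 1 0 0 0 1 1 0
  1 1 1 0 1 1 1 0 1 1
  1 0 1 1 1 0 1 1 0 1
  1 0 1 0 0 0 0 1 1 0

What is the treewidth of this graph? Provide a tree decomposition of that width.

Treewidth 3.
Bags: B1 = {a, g, h, i}  B2 = {a, h, i, j}  B3 = {c, h, i, j}  B4 = {a, b, g, h}  B5 = {a, e, h, i}  B6 = {a, b, f, h}  B7 = {a, d, g, i}
Tree: B1–B2, B2–B3, B1–B4, B1–B5, B4–B6, B1–B7

Each bag holds 4 vertices, so the decomposition has width 3, which upper-bounds the treewidth. On the other hand G contains the 4-clique {a, d, g, i}. A clique must lie in a single bag of any decomposition, so no decomposition can have width below 3. Hence tw(G) = 3 exactly.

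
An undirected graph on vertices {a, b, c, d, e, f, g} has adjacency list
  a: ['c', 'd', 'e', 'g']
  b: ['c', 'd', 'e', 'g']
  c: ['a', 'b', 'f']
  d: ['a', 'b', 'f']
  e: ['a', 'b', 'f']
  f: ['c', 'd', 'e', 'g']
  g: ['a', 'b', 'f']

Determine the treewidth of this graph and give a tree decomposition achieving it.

The largest bag has 4 vertices, giving width 3; this decomposition certifies tw(G) ≤ 3. For the lower bound: the 4 vertex sets {a,d}, {f,g}, {b}, {e} are disjoint, each induces a connected subgraph, and every pair is joined by at least one edge of G. Contracting each set to a single vertex therefore yields K_{4} as a minor, and since treewidth is minor-monotone, tw(G) ≥ tw(K_{4}) = 3. The upper and lower bounds meet at 3, so that is the treewidth.

Treewidth 3.
One such decomposition:
Bags: B1 = {a, b, d, f}  B2 = {a, b, f, g}  B3 = {a, b, e, f}  B4 = {a, b, c, f}
Tree: B1–B2, B2–B3, B3–B4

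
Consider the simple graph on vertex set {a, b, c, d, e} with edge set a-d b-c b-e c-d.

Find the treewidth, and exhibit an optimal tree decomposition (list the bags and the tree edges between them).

Each bag holds 2 vertices, so the decomposition has width 1, which upper-bounds the treewidth. G has an edge, so its treewidth is at least 1. Therefore the treewidth is 1.

Treewidth 1.
Bags: B1 = {b, e}  B2 = {b, c}  B3 = {c, d}  B4 = {a, d}
Tree: B1–B2, B2–B3, B3–B4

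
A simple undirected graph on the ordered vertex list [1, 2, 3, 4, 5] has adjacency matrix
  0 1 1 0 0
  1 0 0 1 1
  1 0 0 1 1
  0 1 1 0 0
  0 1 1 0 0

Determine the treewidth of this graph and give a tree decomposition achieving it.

The largest bag has 3 vertices, giving width 2; this decomposition certifies tw(G) ≤ 2. For the lower bound, G contains the cycle 4–2–5–3–4, so G is not a forest; only forests have treewidth ≤ 1, hence tw(G) ≥ 2. Hence tw(G) = 2 exactly.

Treewidth 2.
Bags: B1 = {2, 3, 4}  B2 = {2, 3, 5}  B3 = {1, 2, 3}
Tree: B1–B2, B2–B3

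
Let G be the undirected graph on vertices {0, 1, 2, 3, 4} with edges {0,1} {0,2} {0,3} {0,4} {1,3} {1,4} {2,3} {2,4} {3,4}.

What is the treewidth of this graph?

3

A width-3 tree decomposition is:
Bags: B1 = {0, 2, 3, 4}  B2 = {0, 1, 3, 4}
Tree: B1–B2
Each bag holds 4 vertices, so the decomposition has width 3, which upper-bounds the treewidth. On the other hand G contains the 4-clique {0, 1, 3, 4}. A clique must lie in a single bag of any decomposition, so no decomposition can have width below 3. Therefore the treewidth is 3.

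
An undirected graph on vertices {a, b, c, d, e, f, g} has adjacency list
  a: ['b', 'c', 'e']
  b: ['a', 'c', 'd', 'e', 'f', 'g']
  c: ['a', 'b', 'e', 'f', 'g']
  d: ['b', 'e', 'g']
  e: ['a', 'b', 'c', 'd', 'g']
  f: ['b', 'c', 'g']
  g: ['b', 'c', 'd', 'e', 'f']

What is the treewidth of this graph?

A width-3 tree decomposition is:
Bags: B1 = {b, d, e, g}  B2 = {b, c, e, g}  B3 = {b, c, f, g}  B4 = {a, b, c, e}
Tree: B1–B2, B2–B3, B2–B4
Each bag holds 4 vertices, so the decomposition has width 3, which upper-bounds the treewidth. On the other hand G contains the 4-clique {b, d, e, g}. A clique must lie in a single bag of any decomposition, so no decomposition can have width below 3. Hence tw(G) = 3 exactly.

3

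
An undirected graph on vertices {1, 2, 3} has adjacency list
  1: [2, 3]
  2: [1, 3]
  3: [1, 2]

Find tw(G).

2

A width-2 tree decomposition is:
Bags: B1 = {1, 2, 3}
Tree: (single bag)
A single bag containing all 3 vertices is trivially a valid decomposition of width 2. Conversely, {1, 2, 3} is a clique of size 3, and the vertices of any clique must share a bag in every tree decomposition; so some bag has ≥ 3 vertices and tw(G) ≥ 2. Therefore the treewidth is 2.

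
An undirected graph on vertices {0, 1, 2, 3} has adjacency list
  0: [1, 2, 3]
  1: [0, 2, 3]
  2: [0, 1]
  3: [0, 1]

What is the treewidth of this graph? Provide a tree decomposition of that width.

Treewidth 2.
Bags: B1 = {0, 1, 2}  B2 = {0, 1, 3}
Tree: B1–B2

Every bag has size at most 3, so the width is 3 − 1 = 2 and tw(G) ≤ 2. Conversely, {0, 1, 2} is a clique of size 3, and the vertices of any clique must share a bag in every tree decomposition; so some bag has ≥ 3 vertices and tw(G) ≥ 2. Combining the bounds, tw(G) = 2.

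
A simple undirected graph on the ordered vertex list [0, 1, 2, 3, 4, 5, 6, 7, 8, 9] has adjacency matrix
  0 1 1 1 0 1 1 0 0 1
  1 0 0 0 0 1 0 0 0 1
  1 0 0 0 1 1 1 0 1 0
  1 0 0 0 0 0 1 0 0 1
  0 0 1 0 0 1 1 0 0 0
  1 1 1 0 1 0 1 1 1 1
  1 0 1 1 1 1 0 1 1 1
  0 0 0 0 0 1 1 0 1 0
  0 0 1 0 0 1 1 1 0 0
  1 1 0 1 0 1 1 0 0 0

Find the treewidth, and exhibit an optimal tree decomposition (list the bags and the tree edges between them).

Every bag has size at most 4, so the width is 4 − 1 = 3 and tw(G) ≤ 3. Conversely, {0, 3, 6, 9} is a clique of size 4, and the vertices of any clique must share a bag in every tree decomposition; so some bag has ≥ 4 vertices and tw(G) ≥ 3. Hence tw(G) = 3 exactly.

Treewidth 3.
One such decomposition:
Bags: B1 = {0, 2, 5, 6}  B2 = {2, 5, 6, 8}  B3 = {5, 6, 7, 8}  B4 = {0, 5, 6, 9}  B5 = {0, 1, 5, 9}  B6 = {2, 4, 5, 6}  B7 = {0, 3, 6, 9}
Tree: B1–B2, B2–B3, B1–B4, B4–B5, B2–B6, B4–B7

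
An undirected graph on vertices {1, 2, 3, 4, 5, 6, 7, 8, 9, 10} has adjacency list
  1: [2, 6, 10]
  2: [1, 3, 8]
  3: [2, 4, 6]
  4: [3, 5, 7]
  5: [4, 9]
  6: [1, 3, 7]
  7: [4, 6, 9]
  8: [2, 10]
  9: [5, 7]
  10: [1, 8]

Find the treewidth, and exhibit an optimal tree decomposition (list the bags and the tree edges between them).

Every bag has size at most 3, so the width is 3 − 1 = 2 and tw(G) ≤ 2. Since 8–10–1–2–8 is a cycle in G, G is not acyclic. Forests are exactly the graphs of treewidth ≤ 1, so tw(G) ≥ 2. Combining the bounds, tw(G) = 2.

Treewidth 2.
One such decomposition:
Bags: B1 = {2, 8, 10}  B2 = {1, 2, 10}  B3 = {1, 2, 3}  B4 = {1, 3, 6}  B5 = {3, 4, 6}  B6 = {4, 6, 7}  B7 = {4, 5, 7}  B8 = {5, 7, 9}
Tree: B1–B2, B2–B3, B3–B4, B4–B5, B5–B6, B6–B7, B7–B8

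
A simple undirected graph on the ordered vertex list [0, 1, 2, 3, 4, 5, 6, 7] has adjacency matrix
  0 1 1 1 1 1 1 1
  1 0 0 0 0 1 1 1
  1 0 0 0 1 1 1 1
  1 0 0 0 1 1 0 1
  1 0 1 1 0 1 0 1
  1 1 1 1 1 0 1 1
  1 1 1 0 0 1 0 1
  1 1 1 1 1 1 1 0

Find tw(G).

4

A width-4 tree decomposition is:
Bags: B1 = {0, 2, 4, 5, 7}  B2 = {0, 2, 5, 6, 7}  B3 = {0, 3, 4, 5, 7}  B4 = {0, 1, 5, 6, 7}
Tree: B1–B2, B1–B3, B2–B4
Every bag has size at most 5, so the width is 5 − 1 = 4 and tw(G) ≤ 4. On the other hand G contains the 5-clique {0, 1, 5, 6, 7}. A clique must lie in a single bag of any decomposition, so no decomposition can have width below 4. Hence tw(G) = 4 exactly.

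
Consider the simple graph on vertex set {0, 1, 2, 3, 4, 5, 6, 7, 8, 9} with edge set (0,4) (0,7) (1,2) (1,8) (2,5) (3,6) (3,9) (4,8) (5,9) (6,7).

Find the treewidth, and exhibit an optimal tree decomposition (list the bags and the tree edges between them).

Every bag has size at most 3, so the width is 3 − 1 = 2 and tw(G) ≤ 2. Since 5–2–1–8–4–0–7–6–3–9–5 is a cycle in G, G is not acyclic. Forests are exactly the graphs of treewidth ≤ 1, so tw(G) ≥ 2. The upper and lower bounds meet at 2, so that is the treewidth.

Treewidth 2.
One optimal decomposition is:
Bags: B1 = {1, 2, 5}  B2 = {1, 5, 8}  B3 = {4, 5, 8}  B4 = {0, 4, 5}  B5 = {0, 5, 7}  B6 = {5, 6, 7}  B7 = {3, 5, 6}  B8 = {3, 5, 9}
Tree: B1–B2, B2–B3, B3–B4, B4–B5, B5–B6, B6–B7, B7–B8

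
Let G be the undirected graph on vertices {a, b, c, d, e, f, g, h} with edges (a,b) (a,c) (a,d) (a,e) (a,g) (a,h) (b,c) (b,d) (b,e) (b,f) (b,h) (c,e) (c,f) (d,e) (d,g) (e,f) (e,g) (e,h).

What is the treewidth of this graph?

3

A width-3 tree decomposition is:
Bags: B1 = {a, b, e, h}  B2 = {a, b, d, e}  B3 = {a, b, c, e}  B4 = {a, d, e, g}  B5 = {b, c, e, f}
Tree: B1–B2, B2–B3, B2–B4, B3–B5
Each bag holds 4 vertices, so the decomposition has width 3, which upper-bounds the treewidth. For the lower bound, the 4 vertices {a, d, e, g} are pairwise adjacent, and any tree decomposition puts a clique entirely inside one bag — forcing width ≥ 3. The upper and lower bounds meet at 3, so that is the treewidth.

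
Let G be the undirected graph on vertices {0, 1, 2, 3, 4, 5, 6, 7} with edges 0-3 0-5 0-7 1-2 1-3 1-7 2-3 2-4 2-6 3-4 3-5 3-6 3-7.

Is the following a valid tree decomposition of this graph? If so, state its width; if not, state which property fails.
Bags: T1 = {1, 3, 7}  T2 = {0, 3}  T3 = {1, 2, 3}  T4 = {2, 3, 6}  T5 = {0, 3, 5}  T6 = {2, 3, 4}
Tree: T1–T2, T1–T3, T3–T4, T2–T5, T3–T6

No — edge (7,0) lies in no bag.

A tree decomposition must satisfy three properties: every vertex lies in some bag; for every edge, both endpoints lie together in some bag; and for every vertex, the bags containing it form a connected subtree. Here edge (7,0) lies in no bag, so the decomposition is invalid.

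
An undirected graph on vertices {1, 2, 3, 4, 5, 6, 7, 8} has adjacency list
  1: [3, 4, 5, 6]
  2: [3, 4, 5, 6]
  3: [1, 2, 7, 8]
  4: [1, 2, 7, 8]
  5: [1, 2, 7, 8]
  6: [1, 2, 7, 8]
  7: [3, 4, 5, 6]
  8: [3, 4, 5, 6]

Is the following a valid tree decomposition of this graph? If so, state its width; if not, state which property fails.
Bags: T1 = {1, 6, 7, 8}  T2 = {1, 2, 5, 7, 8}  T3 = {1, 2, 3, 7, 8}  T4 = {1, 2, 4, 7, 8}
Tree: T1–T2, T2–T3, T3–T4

No — edge (2,6) lies in no bag.

A tree decomposition must satisfy three properties: every vertex lies in some bag; for every edge, both endpoints lie together in some bag; and for every vertex, the bags containing it form a connected subtree. Here edge (2,6) lies in no bag, so the decomposition is invalid.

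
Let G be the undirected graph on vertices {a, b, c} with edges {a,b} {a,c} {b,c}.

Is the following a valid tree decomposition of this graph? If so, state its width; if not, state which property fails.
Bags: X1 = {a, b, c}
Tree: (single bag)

Yes; width 2.

Vertex coverage: the bags together contain {a, b, c}, the full vertex set. Edge coverage: each edge of G has both endpoints in at least one bag. Running intersection: for every vertex, the bags containing it form a connected subtree. All three properties hold, so this is a valid tree decomposition of width max|bag| − 1 = 2, and hence tw(G) ≤ 2.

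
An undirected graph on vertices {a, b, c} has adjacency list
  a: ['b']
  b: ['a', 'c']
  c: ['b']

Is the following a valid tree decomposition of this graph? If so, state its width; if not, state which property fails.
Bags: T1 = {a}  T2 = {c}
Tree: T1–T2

A tree decomposition must satisfy three properties: every vertex lies in some bag; for every edge, both endpoints lie together in some bag; and for every vertex, the bags containing it form a connected subtree. Here vertex b appears in no bag, so the decomposition is invalid.

No — vertex b appears in no bag.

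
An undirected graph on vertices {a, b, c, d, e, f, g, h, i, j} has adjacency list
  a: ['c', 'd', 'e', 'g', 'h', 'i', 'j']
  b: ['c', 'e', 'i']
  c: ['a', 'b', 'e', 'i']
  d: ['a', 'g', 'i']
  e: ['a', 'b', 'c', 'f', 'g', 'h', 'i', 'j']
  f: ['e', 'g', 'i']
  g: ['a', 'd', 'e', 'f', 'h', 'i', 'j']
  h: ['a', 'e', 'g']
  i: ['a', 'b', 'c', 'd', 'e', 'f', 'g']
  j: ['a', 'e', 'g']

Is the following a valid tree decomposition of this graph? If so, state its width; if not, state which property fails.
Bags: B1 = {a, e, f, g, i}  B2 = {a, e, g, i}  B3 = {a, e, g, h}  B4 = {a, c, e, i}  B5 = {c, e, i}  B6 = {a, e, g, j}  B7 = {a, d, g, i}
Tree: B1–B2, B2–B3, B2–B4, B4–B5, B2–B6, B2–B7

A tree decomposition must satisfy three properties: every vertex lies in some bag; for every edge, both endpoints lie together in some bag; and for every vertex, the bags containing it form a connected subtree. Here vertex b appears in no bag, so the decomposition is invalid.

No — vertex b appears in no bag.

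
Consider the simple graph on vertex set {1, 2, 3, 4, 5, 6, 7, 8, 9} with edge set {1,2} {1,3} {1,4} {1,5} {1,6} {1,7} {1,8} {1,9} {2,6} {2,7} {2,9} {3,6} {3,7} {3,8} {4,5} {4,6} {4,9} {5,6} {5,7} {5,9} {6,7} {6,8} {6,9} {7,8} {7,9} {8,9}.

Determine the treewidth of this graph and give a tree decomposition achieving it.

Each bag holds 5 vertices, so the decomposition has width 4, which upper-bounds the treewidth. On the other hand G contains the 5-clique {1, 4, 5, 6, 9}. A clique must lie in a single bag of any decomposition, so no decomposition can have width below 4. Hence tw(G) = 4 exactly.

Treewidth 4.
One such decomposition:
Bags: B1 = {1, 5, 6, 7, 9}  B2 = {1, 6, 7, 8, 9}  B3 = {1, 4, 5, 6, 9}  B4 = {1, 2, 6, 7, 9}  B5 = {1, 3, 6, 7, 8}
Tree: B1–B2, B1–B3, B2–B4, B2–B5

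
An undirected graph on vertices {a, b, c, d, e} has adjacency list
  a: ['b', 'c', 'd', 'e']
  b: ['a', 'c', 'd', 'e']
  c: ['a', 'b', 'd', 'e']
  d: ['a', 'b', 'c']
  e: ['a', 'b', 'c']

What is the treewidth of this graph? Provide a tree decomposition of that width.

Treewidth 3.
Bags: B1 = {a, b, c, e}  B2 = {a, b, c, d}
Tree: B1–B2

Every bag has size at most 4, so the width is 4 − 1 = 3 and tw(G) ≤ 3. On the other hand G contains the 4-clique {a, b, c, d}. A clique must lie in a single bag of any decomposition, so no decomposition can have width below 3. Therefore the treewidth is 3.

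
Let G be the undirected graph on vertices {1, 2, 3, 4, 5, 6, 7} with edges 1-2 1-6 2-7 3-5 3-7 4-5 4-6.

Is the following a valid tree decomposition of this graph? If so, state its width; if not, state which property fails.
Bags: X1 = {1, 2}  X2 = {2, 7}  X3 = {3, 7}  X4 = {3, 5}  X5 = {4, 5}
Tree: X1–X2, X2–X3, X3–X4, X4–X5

No — vertex 6 appears in no bag.

A tree decomposition must satisfy three properties: every vertex lies in some bag; for every edge, both endpoints lie together in some bag; and for every vertex, the bags containing it form a connected subtree. Here vertex 6 appears in no bag, so the decomposition is invalid.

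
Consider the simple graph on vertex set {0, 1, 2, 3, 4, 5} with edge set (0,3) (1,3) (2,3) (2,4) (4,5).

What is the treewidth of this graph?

A width-1 tree decomposition is:
Bags: B1 = {1, 3}  B2 = {2, 3}  B3 = {2, 4}  B4 = {0, 3}  B5 = {4, 5}
Tree: B1–B2, B2–B3, B1–B4, B3–B5
The largest bag has 2 vertices, giving width 1; this decomposition certifies tw(G) ≤ 1. Any graph with an edge has treewidth ≥ 1, and G has the edge 1–3. Hence tw(G) = 1 exactly.

1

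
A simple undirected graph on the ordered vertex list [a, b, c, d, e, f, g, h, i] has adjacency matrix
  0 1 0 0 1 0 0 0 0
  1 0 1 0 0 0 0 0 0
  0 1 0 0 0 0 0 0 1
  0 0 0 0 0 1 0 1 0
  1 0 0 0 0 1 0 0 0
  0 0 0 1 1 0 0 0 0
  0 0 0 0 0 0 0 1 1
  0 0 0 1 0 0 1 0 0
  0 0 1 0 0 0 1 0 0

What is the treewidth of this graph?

2

A width-2 tree decomposition is:
Bags: B1 = {g, h, i}  B2 = {c, h, i}  B3 = {b, c, h}  B4 = {a, b, h}  B5 = {a, e, h}  B6 = {e, f, h}  B7 = {d, f, h}
Tree: B1–B2, B2–B3, B3–B4, B4–B5, B5–B6, B6–B7
Every bag has size at most 3, so the width is 3 − 1 = 2 and tw(G) ≤ 2. Since h–g–i–c–b–a–e–f–d–h is a cycle in G, G is not acyclic. Forests are exactly the graphs of treewidth ≤ 1, so tw(G) ≥ 2. Combining the bounds, tw(G) = 2.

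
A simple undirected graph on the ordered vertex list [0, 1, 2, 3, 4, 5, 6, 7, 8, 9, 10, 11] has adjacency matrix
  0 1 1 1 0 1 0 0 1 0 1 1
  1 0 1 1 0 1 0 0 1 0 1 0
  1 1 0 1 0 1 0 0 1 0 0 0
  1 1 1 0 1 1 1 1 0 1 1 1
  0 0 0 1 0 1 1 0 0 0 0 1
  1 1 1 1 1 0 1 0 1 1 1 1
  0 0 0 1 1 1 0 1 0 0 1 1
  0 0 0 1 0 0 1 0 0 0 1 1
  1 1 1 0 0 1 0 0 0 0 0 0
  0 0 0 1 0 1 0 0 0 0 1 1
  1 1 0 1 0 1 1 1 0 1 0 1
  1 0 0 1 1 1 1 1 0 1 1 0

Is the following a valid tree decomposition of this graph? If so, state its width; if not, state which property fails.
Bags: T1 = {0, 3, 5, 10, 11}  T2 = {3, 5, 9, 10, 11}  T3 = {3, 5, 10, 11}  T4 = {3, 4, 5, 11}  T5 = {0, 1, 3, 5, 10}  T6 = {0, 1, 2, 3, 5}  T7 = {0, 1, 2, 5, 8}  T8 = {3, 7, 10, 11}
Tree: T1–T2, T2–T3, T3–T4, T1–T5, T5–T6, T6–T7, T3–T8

No — vertex 6 appears in no bag.

A tree decomposition must satisfy three properties: every vertex lies in some bag; for every edge, both endpoints lie together in some bag; and for every vertex, the bags containing it form a connected subtree. Here vertex 6 appears in no bag, so the decomposition is invalid.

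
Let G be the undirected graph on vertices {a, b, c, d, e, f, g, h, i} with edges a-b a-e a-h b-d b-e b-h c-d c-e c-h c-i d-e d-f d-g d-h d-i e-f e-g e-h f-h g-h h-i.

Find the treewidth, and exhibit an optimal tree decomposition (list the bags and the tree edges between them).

Treewidth 3.
One such decomposition:
Bags: B1 = {c, d, e, h}  B2 = {d, e, g, h}  B3 = {b, d, e, h}  B4 = {d, e, f, h}  B5 = {a, b, e, h}  B6 = {c, d, h, i}
Tree: B1–B2, B1–B3, B1–B4, B3–B5, B1–B6

The largest bag has 4 vertices, giving width 3; this decomposition certifies tw(G) ≤ 3. Conversely, {d, e, g, h} is a clique of size 4, and the vertices of any clique must share a bag in every tree decomposition; so some bag has ≥ 4 vertices and tw(G) ≥ 3. Therefore the treewidth is 3.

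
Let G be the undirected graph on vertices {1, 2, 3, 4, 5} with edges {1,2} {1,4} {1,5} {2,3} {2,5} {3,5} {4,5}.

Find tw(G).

2

A width-2 tree decomposition is:
Bags: B1 = {2, 3, 5}  B2 = {1, 2, 5}  B3 = {1, 4, 5}
Tree: B1–B2, B2–B3
The largest bag has 3 vertices, giving width 2; this decomposition certifies tw(G) ≤ 2. On the other hand G contains the 3-clique {1, 2, 5}. A clique must lie in a single bag of any decomposition, so no decomposition can have width below 2. Combining the bounds, tw(G) = 2.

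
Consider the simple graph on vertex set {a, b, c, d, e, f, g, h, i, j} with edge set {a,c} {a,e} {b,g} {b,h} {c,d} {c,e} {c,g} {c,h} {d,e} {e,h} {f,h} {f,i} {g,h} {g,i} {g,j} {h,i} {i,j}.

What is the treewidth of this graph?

2

A width-2 tree decomposition is:
Bags: B1 = {g, h, i}  B2 = {b, g, h}  B3 = {f, h, i}  B4 = {c, g, h}  B5 = {g, i, j}  B6 = {c, e, h}  B7 = {a, c, e}  B8 = {c, d, e}
Tree: B1–B2, B1–B3, B1–B4, B1–B5, B4–B6, B6–B7, B6–B8
Each bag holds 3 vertices, so the decomposition has width 2, which upper-bounds the treewidth. Conversely, {c, d, e} is a clique of size 3, and the vertices of any clique must share a bag in every tree decomposition; so some bag has ≥ 3 vertices and tw(G) ≥ 2. The upper and lower bounds meet at 2, so that is the treewidth.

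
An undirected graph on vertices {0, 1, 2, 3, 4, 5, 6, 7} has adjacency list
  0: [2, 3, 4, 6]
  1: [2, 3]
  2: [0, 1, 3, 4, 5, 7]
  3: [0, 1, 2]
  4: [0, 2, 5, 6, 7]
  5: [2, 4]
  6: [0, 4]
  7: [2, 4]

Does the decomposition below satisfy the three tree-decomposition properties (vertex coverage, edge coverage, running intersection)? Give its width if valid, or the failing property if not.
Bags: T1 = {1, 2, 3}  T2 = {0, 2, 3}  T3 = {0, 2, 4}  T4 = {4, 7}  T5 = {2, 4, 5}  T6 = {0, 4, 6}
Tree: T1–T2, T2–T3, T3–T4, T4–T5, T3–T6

No — edge (2,7) lies in no bag.

A tree decomposition must satisfy three properties: every vertex lies in some bag; for every edge, both endpoints lie together in some bag; and for every vertex, the bags containing it form a connected subtree. Here edge (2,7) lies in no bag, so the decomposition is invalid.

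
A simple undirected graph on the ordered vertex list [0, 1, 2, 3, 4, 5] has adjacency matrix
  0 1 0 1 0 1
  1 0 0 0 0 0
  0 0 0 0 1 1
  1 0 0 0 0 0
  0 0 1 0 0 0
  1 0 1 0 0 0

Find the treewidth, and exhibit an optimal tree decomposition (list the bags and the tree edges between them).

Treewidth 1.
Bags: B1 = {0, 1}  B2 = {0, 5}  B3 = {2, 5}  B4 = {0, 3}  B5 = {2, 4}
Tree: B1–B2, B2–B3, B2–B4, B3–B5

The largest bag has 2 vertices, giving width 1; this decomposition certifies tw(G) ≤ 1. G has an edge, so its treewidth is at least 1. The upper and lower bounds meet at 1, so that is the treewidth.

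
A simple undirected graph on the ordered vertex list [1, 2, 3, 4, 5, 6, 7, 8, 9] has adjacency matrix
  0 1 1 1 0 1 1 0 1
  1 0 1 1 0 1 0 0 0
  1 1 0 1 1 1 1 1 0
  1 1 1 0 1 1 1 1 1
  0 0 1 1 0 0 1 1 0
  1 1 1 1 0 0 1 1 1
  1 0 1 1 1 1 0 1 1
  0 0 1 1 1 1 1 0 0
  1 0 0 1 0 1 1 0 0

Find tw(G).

4

A width-4 tree decomposition is:
Bags: B1 = {1, 3, 4, 6, 7}  B2 = {1, 4, 6, 7, 9}  B3 = {1, 2, 3, 4, 6}  B4 = {3, 4, 6, 7, 8}  B5 = {3, 4, 5, 7, 8}
Tree: B1–B2, B1–B3, B1–B4, B4–B5
The largest bag has 5 vertices, giving width 4; this decomposition certifies tw(G) ≤ 4. Conversely, {1, 4, 6, 7, 9} is a clique of size 5, and the vertices of any clique must share a bag in every tree decomposition; so some bag has ≥ 5 vertices and tw(G) ≥ 4. Combining the bounds, tw(G) = 4.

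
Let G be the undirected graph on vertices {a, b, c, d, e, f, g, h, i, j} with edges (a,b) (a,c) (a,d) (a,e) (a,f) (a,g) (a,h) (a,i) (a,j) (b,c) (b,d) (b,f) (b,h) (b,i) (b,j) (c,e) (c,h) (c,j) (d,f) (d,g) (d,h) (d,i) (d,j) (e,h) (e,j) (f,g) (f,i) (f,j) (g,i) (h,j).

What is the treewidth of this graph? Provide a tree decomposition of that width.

Treewidth 4.
Bags: B1 = {a, b, d, h, j}  B2 = {a, b, d, f, j}  B3 = {a, b, d, f, i}  B4 = {a, b, c, h, j}  B5 = {a, d, f, g, i}  B6 = {a, c, e, h, j}
Tree: B1–B2, B2–B3, B1–B4, B3–B5, B4–B6

Every bag has size at most 5, so the width is 5 − 1 = 4 and tw(G) ≤ 4. Conversely, {a, b, d, h, j} is a clique of size 5, and the vertices of any clique must share a bag in every tree decomposition; so some bag has ≥ 5 vertices and tw(G) ≥ 4. Combining the bounds, tw(G) = 4.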